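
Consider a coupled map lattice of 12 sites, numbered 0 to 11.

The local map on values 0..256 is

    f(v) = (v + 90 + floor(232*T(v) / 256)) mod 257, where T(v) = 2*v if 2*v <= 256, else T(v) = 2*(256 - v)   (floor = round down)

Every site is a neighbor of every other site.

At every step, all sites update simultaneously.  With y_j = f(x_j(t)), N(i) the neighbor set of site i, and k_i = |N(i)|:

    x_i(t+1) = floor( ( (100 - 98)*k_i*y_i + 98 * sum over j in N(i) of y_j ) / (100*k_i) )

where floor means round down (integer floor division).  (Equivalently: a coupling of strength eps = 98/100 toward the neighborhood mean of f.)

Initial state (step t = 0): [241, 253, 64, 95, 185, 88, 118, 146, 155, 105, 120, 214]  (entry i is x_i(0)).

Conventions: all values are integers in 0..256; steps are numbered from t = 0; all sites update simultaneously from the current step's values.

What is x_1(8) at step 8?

Simulating step by step:
t=0: [241, 253, 64, 95, 185, 88, 118, 146, 155, 105, 120, 214]
t=1: [123, 124, 129, 123, 120, 124, 119, 118, 118, 121, 118, 122]
t=2: [173, 173, 172, 173, 174, 173, 174, 174, 174, 174, 174, 173]
t=3: [155, 155, 155, 155, 155, 155, 155, 155, 155, 155, 155, 155]
t=4: [171, 171, 171, 171, 171, 171, 171, 171, 171, 171, 171, 171]
t=5: [158, 158, 158, 158, 158, 158, 158, 158, 158, 158, 158, 158]
t=6: [168, 168, 168, 168, 168, 168, 168, 168, 168, 168, 168, 168]
t=7: [160, 160, 160, 160, 160, 160, 160, 160, 160, 160, 160, 160]
t=8: [167, 167, 167, 167, 167, 167, 167, 167, 167, 167, 167, 167]

Answer: x_1(8) = 167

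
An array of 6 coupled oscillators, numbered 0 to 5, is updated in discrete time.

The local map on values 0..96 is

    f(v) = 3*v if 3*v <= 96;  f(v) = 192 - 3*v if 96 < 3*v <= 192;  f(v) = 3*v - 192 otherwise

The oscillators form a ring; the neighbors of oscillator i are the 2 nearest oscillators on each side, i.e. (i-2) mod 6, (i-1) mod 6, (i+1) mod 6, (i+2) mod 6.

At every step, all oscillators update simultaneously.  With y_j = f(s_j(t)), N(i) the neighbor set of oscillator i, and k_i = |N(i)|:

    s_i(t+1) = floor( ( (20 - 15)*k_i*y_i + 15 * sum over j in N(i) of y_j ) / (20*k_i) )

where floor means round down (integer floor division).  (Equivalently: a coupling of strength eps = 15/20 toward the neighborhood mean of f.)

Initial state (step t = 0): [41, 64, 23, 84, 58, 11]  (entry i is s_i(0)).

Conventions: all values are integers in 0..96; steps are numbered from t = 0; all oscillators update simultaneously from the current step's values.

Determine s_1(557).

Answer: s_1(557) = 54
Key observation: The state at step 10, [66, 66, 66, 66, 66, 66], reappears at step 18: the system is in a cycle of period 8 from step 10 on.  Therefore the state at step 557 equals the state at step 10 + ((557 - 10) mod 8) = 13, which is [54, 54, 54, 54, 54, 54].

Derivation:
t=0: [41, 64, 23, 84, 58, 11]
t=1: [39, 43, 44, 37, 47, 35]
t=2: [67, 72, 65, 69, 69, 72]
t=3: [14, 15, 12, 16, 13, 17]
t=4: [42, 44, 41, 44, 42, 45]
t=5: [63, 62, 64, 62, 63, 61]
t=6: [4, 4, 3, 4, 4, 5]
t=7: [12, 12, 11, 12, 12, 12]
t=8: [35, 35, 35, 35, 35, 36]
t=9: [86, 86, 87, 86, 86, 86]
t=10: [66, 66, 66, 66, 66, 66]
t=11: [6, 6, 6, 6, 6, 6]
t=12: [18, 18, 18, 18, 18, 18]
t=13: [54, 54, 54, 54, 54, 54]
t=14: [30, 30, 30, 30, 30, 30]
t=15: [90, 90, 90, 90, 90, 90]
t=16: [78, 78, 78, 78, 78, 78]
t=17: [42, 42, 42, 42, 42, 42]
t=18: [66, 66, 66, 66, 66, 66]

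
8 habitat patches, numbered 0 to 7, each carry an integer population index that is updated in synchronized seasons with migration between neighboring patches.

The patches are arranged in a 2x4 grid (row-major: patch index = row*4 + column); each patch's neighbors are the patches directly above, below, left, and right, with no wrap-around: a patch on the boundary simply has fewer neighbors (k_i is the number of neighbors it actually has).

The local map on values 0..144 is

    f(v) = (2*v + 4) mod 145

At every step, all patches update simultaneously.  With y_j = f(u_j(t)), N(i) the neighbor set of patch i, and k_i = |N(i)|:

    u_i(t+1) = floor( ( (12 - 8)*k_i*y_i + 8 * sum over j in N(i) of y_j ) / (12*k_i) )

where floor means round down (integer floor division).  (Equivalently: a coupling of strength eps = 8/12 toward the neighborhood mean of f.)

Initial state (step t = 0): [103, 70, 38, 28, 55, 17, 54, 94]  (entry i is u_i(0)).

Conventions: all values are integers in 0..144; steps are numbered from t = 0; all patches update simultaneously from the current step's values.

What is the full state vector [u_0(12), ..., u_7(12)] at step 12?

Answer: [49, 35, 19, 12, 46, 32, 14, 9]

Derivation:
t=0: [103, 70, 38, 28, 55, 17, 54, 94]
t=1: [107, 88, 96, 62, 72, 94, 74, 73]
t=2: [37, 49, 54, 61, 41, 25, 25, 46]
t=3: [88, 88, 100, 111, 72, 71, 76, 92]
t=4: [24, 32, 47, 61, 13, 11, 26, 45]
t=5: [50, 61, 88, 106, 36, 42, 67, 92]
t=6: [102, 92, 86, 49, 89, 104, 82, 84]
t=7: [47, 50, 47, 53, 55, 45, 35, 50]
t=8: [105, 99, 96, 104, 102, 96, 90, 96]
t=9: [63, 57, 53, 56, 61, 52, 47, 52]
t=10: [124, 116, 110, 111, 121, 112, 105, 107]
t=11: [99, 90, 79, 77, 97, 85, 75, 74]
t=12: [49, 35, 19, 12, 46, 32, 14, 9]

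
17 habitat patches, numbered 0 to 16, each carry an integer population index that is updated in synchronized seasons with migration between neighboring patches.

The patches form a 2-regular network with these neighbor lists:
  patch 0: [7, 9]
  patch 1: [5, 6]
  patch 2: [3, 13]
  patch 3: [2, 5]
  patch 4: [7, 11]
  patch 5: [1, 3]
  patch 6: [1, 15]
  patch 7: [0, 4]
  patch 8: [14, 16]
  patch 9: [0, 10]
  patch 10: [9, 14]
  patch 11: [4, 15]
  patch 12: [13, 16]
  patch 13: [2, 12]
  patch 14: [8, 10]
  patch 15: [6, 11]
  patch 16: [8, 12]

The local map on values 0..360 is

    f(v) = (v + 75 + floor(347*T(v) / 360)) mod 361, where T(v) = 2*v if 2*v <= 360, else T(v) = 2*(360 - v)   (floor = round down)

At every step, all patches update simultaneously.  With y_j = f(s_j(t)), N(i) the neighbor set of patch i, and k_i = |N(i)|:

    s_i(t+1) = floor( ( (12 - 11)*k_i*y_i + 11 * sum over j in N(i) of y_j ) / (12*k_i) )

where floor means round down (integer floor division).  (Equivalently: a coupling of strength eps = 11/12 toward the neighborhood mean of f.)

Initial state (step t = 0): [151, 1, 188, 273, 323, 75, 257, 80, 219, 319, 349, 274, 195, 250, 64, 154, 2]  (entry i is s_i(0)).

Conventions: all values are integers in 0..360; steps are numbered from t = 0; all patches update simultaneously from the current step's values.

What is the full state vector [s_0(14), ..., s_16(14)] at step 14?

Simulating step by step:
t=0: [151, 1, 188, 273, 323, 75, 257, 80, 219, 319, 349, 274, 195, 250, 64, 154, 2]
t=1: [205, 218, 170, 254, 220, 130, 124, 146, 173, 119, 178, 137, 136, 225, 153, 161, 204]
t=2: [111, 95, 187, 154, 134, 180, 185, 204, 192, 212, 121, 187, 200, 164, 221, 103, 170]
t=3: [199, 248, 183, 231, 216, 257, 188, 84, 208, 66, 194, 74, 204, 225, 152, 216, 224]
t=4: [288, 199, 199, 202, 297, 183, 195, 223, 182, 229, 214, 214, 201, 225, 216, 257, 215]
t=5: [193, 231, 210, 229, 198, 222, 198, 141, 210, 176, 201, 155, 204, 220, 222, 213, 228]
t=6: [181, 211, 200, 206, 152, 194, 203, 217, 200, 224, 215, 212, 201, 214, 215, 196, 213]
t=7: [206, 222, 213, 224, 204, 215, 219, 200, 210, 222, 204, 194, 210, 220, 214, 215, 220]
t=8: [212, 205, 202, 208, 224, 201, 204, 217, 206, 215, 206, 214, 203, 210, 214, 215, 212]
t=9: [207, 219, 214, 220, 206, 216, 212, 205, 210, 213, 209, 204, 212, 218, 215, 213, 216]
t=10: [213, 208, 204, 207, 217, 203, 207, 215, 207, 214, 209, 213, 206, 209, 213, 214, 211]
t=11: [208, 216, 214, 218, 208, 215, 212, 208, 211, 211, 209, 207, 213, 216, 214, 212, 215]
t=12: [213, 209, 206, 208, 215, 206, 209, 215, 208, 214, 210, 213, 207, 209, 212, 212, 210]
t=13: [208, 214, 214, 215, 208, 214, 212, 208, 212, 211, 210, 209, 213, 215, 213, 211, 214]
t=14: [213, 209, 208, 208, 214, 208, 210, 215, 209, 213, 211, 213, 208, 209, 211, 212, 210]

Answer: [213, 209, 208, 208, 214, 208, 210, 215, 209, 213, 211, 213, 208, 209, 211, 212, 210]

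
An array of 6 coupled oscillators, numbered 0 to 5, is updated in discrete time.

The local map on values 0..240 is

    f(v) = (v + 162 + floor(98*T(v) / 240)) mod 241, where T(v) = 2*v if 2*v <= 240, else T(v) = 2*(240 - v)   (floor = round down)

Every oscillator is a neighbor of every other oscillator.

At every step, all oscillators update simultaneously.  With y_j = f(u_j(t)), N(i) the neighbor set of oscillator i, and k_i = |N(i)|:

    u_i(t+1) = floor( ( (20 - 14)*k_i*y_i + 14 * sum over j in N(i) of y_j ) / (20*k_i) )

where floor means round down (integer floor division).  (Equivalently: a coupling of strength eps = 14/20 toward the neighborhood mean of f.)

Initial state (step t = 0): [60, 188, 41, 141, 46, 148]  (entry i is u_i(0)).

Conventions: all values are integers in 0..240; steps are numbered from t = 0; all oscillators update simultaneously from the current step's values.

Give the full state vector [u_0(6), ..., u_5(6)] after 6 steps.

Simulating step by step:
t=0: [60, 188, 41, 141, 46, 148]
t=1: [103, 123, 136, 121, 99, 122]
t=2: [124, 129, 129, 129, 123, 129]
t=3: [139, 139, 139, 139, 139, 139]
t=4: [142, 142, 142, 142, 142, 142]
t=5: [143, 143, 143, 143, 143, 143]
t=6: [143, 143, 143, 143, 143, 143]

Answer: [143, 143, 143, 143, 143, 143]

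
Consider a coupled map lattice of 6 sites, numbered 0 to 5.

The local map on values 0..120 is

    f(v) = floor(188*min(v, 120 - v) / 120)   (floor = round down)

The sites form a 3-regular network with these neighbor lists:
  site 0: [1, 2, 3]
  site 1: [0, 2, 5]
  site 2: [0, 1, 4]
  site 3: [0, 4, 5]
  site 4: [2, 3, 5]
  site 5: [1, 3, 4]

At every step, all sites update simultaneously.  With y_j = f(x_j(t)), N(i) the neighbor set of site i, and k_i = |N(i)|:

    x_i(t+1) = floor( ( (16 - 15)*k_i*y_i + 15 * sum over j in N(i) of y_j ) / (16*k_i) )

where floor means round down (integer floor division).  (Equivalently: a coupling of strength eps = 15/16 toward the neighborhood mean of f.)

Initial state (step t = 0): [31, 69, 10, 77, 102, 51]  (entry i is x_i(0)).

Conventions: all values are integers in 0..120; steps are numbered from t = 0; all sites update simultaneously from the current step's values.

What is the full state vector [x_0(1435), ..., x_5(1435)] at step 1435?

Simulating step by step:
t=0: [31, 69, 10, 77, 102, 51]
t=1: [53, 49, 49, 52, 52, 59]
t=2: [78, 83, 79, 85, 82, 80]
t=3: [58, 63, 60, 61, 59, 57]
t=4: [91, 90, 90, 90, 91, 90]
t=5: [46, 46, 45, 45, 46, 46]
t=6: [70, 71, 71, 71, 70, 71]
t=7: [76, 76, 77, 77, 76, 76]
t=8: [67, 67, 67, 67, 67, 67]
t=9: [83, 83, 83, 83, 83, 83]
t=10: [57, 57, 57, 57, 57, 57]
t=11: [89, 89, 89, 89, 89, 89]
t=12: [48, 48, 48, 48, 48, 48]
t=13: [75, 75, 75, 75, 75, 75]
t=14: [70, 70, 70, 70, 70, 70]
t=15: [78, 78, 78, 78, 78, 78]
t=16: [65, 65, 65, 65, 65, 65]
t=17: [86, 86, 86, 86, 86, 86]
t=18: [53, 53, 53, 53, 53, 53]
t=19: [83, 83, 83, 83, 83, 83]

Answer: [78, 78, 78, 78, 78, 78]
Key observation: The state at step 9, [83, 83, 83, 83, 83, 83], reappears at step 19: the system is in a cycle of period 10 from step 9 on.  Therefore the state at step 1435 equals the state at step 9 + ((1435 - 9) mod 10) = 15, which is [78, 78, 78, 78, 78, 78].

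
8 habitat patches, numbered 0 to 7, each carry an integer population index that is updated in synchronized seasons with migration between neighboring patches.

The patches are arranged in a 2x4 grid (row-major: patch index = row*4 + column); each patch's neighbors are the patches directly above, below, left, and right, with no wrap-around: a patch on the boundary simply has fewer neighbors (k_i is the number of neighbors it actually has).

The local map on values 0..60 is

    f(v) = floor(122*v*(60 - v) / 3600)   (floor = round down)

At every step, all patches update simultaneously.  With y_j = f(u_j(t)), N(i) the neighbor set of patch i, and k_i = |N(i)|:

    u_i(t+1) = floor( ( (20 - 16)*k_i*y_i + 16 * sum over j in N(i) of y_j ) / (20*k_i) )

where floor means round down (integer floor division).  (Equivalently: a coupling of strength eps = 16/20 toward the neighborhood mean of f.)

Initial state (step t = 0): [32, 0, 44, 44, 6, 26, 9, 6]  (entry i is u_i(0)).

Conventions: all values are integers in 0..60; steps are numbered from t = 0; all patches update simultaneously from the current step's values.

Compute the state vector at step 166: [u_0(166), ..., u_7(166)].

Simulating step by step:
t=0: [32, 0, 44, 44, 6, 26, 9, 6]
t=1: [10, 21, 14, 17, 25, 12, 19, 17]
t=2: [25, 20, 24, 22, 19, 25, 22, 24]
t=3: [27, 28, 27, 28, 28, 27, 28, 28]
t=4: [30, 30, 30, 30, 30, 30, 30, 30]
t=5: [30, 30, 30, 30, 30, 30, 30, 30]

Answer: [30, 30, 30, 30, 30, 30, 30, 30]
Key observation: The state at step 4, [30, 30, 30, 30, 30, 30, 30, 30], reappears at step 5: the system is in a cycle of period 1 from step 4 on.  Therefore the state at step 166 equals the state at step 4 + ((166 - 4) mod 1) = 4, which is [30, 30, 30, 30, 30, 30, 30, 30].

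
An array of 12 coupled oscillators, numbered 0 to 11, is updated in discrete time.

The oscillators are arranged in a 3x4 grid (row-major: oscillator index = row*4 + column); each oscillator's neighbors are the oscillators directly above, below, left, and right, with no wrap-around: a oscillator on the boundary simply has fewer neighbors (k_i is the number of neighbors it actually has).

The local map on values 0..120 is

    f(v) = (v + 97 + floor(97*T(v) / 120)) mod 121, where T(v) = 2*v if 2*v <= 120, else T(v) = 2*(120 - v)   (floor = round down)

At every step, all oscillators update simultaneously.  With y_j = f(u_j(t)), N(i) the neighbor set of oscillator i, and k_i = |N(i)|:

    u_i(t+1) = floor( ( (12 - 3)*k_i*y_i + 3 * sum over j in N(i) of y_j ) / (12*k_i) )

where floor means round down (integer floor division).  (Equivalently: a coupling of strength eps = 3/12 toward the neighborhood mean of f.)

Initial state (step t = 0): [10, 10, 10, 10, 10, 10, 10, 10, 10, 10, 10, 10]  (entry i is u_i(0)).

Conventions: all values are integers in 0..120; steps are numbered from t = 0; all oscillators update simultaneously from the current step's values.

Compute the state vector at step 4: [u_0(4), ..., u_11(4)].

Answer: [104, 104, 104, 104, 104, 104, 104, 104, 104, 104, 104, 104]

Derivation:
t=0: [10, 10, 10, 10, 10, 10, 10, 10, 10, 10, 10, 10]
t=1: [2, 2, 2, 2, 2, 2, 2, 2, 2, 2, 2, 2]
t=2: [102, 102, 102, 102, 102, 102, 102, 102, 102, 102, 102, 102]
t=3: [107, 107, 107, 107, 107, 107, 107, 107, 107, 107, 107, 107]
t=4: [104, 104, 104, 104, 104, 104, 104, 104, 104, 104, 104, 104]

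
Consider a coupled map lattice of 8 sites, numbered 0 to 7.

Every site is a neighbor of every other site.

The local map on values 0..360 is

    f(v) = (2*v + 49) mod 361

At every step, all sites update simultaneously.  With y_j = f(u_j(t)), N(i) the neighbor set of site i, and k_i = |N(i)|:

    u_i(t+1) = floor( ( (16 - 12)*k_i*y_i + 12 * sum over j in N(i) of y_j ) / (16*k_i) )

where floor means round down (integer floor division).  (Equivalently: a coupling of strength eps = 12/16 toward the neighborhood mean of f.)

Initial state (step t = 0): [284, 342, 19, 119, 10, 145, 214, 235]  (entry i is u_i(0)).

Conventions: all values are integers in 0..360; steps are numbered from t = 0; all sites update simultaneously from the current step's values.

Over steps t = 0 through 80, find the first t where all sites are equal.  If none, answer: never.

Answer: 7
Key observation: Synchronization is absorbing here: once all sites are equal they stay equal, and step 7 is the first all-equal step.

Derivation:
t=0: [284, 342, 19, 119, 10, 145, 214, 235]  (not all equal)
t=1: [178, 143, 154, 182, 151, 190, 158, 164]  (not all equal)
t=2: [137, 179, 182, 138, 181, 141, 132, 133]  (not all equal)
t=3: [234, 194, 195, 234, 195, 235, 232, 233]  (not all equal)
t=4: [130, 118, 119, 130, 119, 130, 129, 130]  (not all equal)
t=5: [301, 298, 298, 301, 298, 301, 301, 301]  (not all equal)
t=6: [288, 287, 287, 288, 287, 288, 288, 288]  (not all equal)
t=7: [263, 263, 263, 263, 263, 263, 263, 263]  (all equal)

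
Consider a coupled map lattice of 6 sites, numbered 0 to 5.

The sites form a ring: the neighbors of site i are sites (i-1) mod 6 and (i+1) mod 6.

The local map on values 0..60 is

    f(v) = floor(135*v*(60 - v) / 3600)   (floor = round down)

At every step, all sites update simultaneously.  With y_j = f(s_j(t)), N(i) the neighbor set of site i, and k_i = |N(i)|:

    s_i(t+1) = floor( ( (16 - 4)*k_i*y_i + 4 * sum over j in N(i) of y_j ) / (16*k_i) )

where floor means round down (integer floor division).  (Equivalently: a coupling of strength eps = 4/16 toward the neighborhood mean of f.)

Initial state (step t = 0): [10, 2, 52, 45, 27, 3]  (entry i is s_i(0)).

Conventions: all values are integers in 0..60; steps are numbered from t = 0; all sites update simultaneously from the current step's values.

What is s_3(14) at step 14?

Simulating step by step:
t=0: [10, 2, 52, 45, 27, 3]
t=1: [14, 7, 14, 24, 28, 10]
t=2: [21, 15, 23, 31, 31, 20]
t=3: [29, 26, 30, 32, 32, 30]
t=4: [33, 33, 33, 33, 33, 33]
t=5: [33, 33, 33, 33, 33, 33]
t=6: [33, 33, 33, 33, 33, 33]
t=7: [33, 33, 33, 33, 33, 33]
t=8: [33, 33, 33, 33, 33, 33]
t=9: [33, 33, 33, 33, 33, 33]
t=10: [33, 33, 33, 33, 33, 33]
t=11: [33, 33, 33, 33, 33, 33]
t=12: [33, 33, 33, 33, 33, 33]
t=13: [33, 33, 33, 33, 33, 33]
t=14: [33, 33, 33, 33, 33, 33]

Answer: s_3(14) = 33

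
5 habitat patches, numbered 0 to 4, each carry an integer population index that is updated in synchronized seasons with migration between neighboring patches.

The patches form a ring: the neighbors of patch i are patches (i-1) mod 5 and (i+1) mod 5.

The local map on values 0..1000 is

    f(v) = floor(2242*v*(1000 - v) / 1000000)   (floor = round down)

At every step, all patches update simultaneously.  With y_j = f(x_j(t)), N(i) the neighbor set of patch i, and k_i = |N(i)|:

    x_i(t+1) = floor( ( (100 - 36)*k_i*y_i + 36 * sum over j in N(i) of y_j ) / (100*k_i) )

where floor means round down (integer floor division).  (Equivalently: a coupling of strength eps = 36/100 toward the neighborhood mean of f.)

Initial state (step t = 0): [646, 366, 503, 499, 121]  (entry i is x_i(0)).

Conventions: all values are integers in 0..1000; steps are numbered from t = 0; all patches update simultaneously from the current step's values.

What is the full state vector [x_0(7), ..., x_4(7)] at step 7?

Answer: [554, 554, 554, 554, 554]

Derivation:
t=0: [646, 366, 503, 499, 121]
t=1: [464, 525, 552, 502, 345]
t=2: [548, 557, 555, 549, 524]
t=3: [555, 553, 553, 555, 557]
t=4: [553, 553, 553, 553, 553]
t=5: [554, 554, 554, 554, 554]
t=6: [553, 553, 553, 553, 553]
t=7: [554, 554, 554, 554, 554]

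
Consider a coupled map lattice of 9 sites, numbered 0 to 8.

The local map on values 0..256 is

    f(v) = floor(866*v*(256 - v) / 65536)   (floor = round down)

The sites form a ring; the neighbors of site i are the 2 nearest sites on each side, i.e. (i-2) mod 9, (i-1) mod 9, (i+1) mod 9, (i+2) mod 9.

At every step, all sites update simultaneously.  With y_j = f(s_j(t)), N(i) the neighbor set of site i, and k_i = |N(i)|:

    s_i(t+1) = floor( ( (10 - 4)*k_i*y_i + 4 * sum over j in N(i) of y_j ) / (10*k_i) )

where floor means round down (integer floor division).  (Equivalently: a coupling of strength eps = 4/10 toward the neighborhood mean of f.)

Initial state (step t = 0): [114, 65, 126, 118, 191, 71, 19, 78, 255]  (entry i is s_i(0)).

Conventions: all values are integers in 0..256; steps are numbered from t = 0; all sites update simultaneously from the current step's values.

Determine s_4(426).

Simulating step by step:
t=0: [114, 65, 126, 118, 191, 71, 19, 78, 255]
t=1: [184, 163, 205, 200, 164, 165, 87, 154, 63]
t=2: [175, 182, 154, 161, 187, 193, 192, 196, 173]
t=3: [185, 184, 197, 192, 175, 164, 164, 162, 181]
t=4: [174, 171, 161, 168, 183, 194, 196, 195, 182]
t=5: [185, 191, 196, 189, 176, 163, 159, 162, 175]
t=6: [174, 166, 162, 170, 184, 195, 199, 196, 186]
t=7: [185, 193, 195, 188, 175, 161, 155, 159, 172]
t=8: [174, 164, 163, 171, 185, 197, 201, 198, 188]
t=9: [184, 194, 195, 187, 172, 158, 152, 156, 169]
t=10: [176, 164, 163, 172, 187, 199, 204, 201, 191]
t=11: [182, 193, 194, 185, 169, 154, 146, 151, 165]
t=12: [178, 166, 165, 175, 191, 203, 208, 204, 194]
t=13: [179, 190, 191, 182, 164, 147, 139, 145, 159]
t=14: [183, 171, 170, 180, 196, 206, 210, 208, 199]
t=15: [172, 185, 186, 175, 156, 140, 133, 137, 152]
t=16: [190, 179, 178, 188, 202, 210, 213, 211, 204]
t=17: [162, 174, 175, 164, 146, 132, 126, 130, 143]
t=18: [201, 192, 192, 199, 209, 213, 215, 214, 209]
t=19: [144, 155, 155, 146, 132, 123, 119, 122, 131]
t=20: [212, 208, 208, 211, 214, 215, 215, 215, 214]
t=21: [123, 128, 128, 124, 119, 117, 116, 116, 119]
t=22: [215, 215, 215, 215, 215, 214, 214, 214, 215]
t=23: [116, 116, 116, 116, 116, 117, 117, 117, 116]
t=24: [214, 214, 214, 214, 214, 214, 214, 214, 214]
t=25: [118, 118, 118, 118, 118, 118, 118, 118, 118]
t=26: [215, 215, 215, 215, 215, 215, 215, 215, 215]
t=27: [116, 116, 116, 116, 116, 116, 116, 116, 116]
t=28: [214, 214, 214, 214, 214, 214, 214, 214, 214]

Answer: s_4(426) = 215
Key observation: The state at step 24, [214, 214, 214, 214, 214, 214, 214, 214, 214], reappears at step 28: the system is in a cycle of period 4 from step 24 on.  Therefore the state at step 426 equals the state at step 24 + ((426 - 24) mod 4) = 26, which is [215, 215, 215, 215, 215, 215, 215, 215, 215].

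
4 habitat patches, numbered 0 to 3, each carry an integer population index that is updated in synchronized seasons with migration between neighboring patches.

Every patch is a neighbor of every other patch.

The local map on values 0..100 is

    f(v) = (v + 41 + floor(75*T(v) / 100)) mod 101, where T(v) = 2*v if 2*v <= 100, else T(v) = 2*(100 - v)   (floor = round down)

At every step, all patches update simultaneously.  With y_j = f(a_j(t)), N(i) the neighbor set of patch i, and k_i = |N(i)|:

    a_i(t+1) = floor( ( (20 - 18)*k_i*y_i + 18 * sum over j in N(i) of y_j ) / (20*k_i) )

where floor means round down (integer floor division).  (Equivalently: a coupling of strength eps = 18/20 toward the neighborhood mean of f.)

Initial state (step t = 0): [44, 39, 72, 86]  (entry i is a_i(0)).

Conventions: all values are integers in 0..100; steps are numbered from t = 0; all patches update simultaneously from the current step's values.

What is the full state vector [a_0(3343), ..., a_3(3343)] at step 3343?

Simulating step by step:
t=0: [44, 39, 72, 86]
t=1: [46, 49, 45, 47]
t=2: [56, 55, 57, 56]
t=3: [61, 61, 61, 61]
t=4: [59, 59, 59, 59]
t=5: [60, 60, 60, 60]
t=6: [60, 60, 60, 60]

Answer: [60, 60, 60, 60]
Key observation: The state at step 5, [60, 60, 60, 60], reappears at step 6: the system is in a cycle of period 1 from step 5 on.  Therefore the state at step 3343 equals the state at step 5 + ((3343 - 5) mod 1) = 5, which is [60, 60, 60, 60].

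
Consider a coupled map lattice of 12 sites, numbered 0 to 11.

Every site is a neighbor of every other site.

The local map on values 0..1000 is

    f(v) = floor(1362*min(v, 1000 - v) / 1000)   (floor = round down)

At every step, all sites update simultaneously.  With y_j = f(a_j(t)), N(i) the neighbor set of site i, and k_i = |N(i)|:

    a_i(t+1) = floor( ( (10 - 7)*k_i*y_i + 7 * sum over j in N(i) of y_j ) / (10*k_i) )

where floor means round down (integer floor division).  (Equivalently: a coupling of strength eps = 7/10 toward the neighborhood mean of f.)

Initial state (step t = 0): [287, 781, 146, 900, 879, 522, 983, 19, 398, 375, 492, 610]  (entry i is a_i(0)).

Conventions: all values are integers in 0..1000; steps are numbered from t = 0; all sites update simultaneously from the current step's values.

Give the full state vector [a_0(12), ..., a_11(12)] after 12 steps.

Answer: [438, 438, 438, 438, 438, 438, 438, 438, 438, 438, 438, 438]

Derivation:
t=0: [287, 781, 146, 900, 879, 522, 983, 19, 398, 375, 492, 610]
t=1: [355, 333, 310, 295, 302, 417, 268, 269, 391, 383, 421, 388]
t=2: [471, 464, 457, 452, 454, 491, 444, 444, 483, 480, 493, 482]
t=3: [637, 635, 633, 631, 632, 644, 628, 628, 641, 640, 644, 641]
t=4: [494, 495, 495, 496, 496, 492, 497, 497, 493, 493, 492, 493]
t=5: [672, 673, 673, 673, 673, 672, 673, 673, 672, 672, 672, 672]
t=6: [445, 445, 445, 445, 445, 445, 445, 445, 445, 445, 445, 445]
t=7: [606, 606, 606, 606, 606, 606, 606, 606, 606, 606, 606, 606]
t=8: [536, 536, 536, 536, 536, 536, 536, 536, 536, 536, 536, 536]
t=9: [631, 631, 631, 631, 631, 631, 631, 631, 631, 631, 631, 631]
t=10: [502, 502, 502, 502, 502, 502, 502, 502, 502, 502, 502, 502]
t=11: [678, 678, 678, 678, 678, 678, 678, 678, 678, 678, 678, 678]
t=12: [438, 438, 438, 438, 438, 438, 438, 438, 438, 438, 438, 438]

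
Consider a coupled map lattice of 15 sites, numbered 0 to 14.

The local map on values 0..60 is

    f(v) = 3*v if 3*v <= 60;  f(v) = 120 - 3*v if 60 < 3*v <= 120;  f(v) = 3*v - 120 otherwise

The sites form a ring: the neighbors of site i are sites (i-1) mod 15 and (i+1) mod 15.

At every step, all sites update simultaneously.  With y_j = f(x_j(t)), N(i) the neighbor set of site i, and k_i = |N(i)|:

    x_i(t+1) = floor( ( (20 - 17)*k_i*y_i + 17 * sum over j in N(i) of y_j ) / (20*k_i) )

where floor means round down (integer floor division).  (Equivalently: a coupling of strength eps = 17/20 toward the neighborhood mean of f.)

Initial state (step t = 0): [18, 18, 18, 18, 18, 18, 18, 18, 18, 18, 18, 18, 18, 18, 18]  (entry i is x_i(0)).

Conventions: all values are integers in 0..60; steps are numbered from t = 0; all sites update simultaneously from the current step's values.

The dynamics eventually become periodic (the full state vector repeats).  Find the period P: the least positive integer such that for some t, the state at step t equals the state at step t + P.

Answer: 4
Key observation: The state at step 0, [18, 18, 18, 18, 18, 18, 18, 18, 18, 18, 18, 18, 18, 18, 18], reappears at step 4 — and no state repeats earlier — so the cycle the system enters has period 4.

Derivation:
t=0: [18, 18, 18, 18, 18, 18, 18, 18, 18, 18, 18, 18, 18, 18, 18]
t=1: [54, 54, 54, 54, 54, 54, 54, 54, 54, 54, 54, 54, 54, 54, 54]
t=2: [42, 42, 42, 42, 42, 42, 42, 42, 42, 42, 42, 42, 42, 42, 42]
t=3: [6, 6, 6, 6, 6, 6, 6, 6, 6, 6, 6, 6, 6, 6, 6]
t=4: [18, 18, 18, 18, 18, 18, 18, 18, 18, 18, 18, 18, 18, 18, 18]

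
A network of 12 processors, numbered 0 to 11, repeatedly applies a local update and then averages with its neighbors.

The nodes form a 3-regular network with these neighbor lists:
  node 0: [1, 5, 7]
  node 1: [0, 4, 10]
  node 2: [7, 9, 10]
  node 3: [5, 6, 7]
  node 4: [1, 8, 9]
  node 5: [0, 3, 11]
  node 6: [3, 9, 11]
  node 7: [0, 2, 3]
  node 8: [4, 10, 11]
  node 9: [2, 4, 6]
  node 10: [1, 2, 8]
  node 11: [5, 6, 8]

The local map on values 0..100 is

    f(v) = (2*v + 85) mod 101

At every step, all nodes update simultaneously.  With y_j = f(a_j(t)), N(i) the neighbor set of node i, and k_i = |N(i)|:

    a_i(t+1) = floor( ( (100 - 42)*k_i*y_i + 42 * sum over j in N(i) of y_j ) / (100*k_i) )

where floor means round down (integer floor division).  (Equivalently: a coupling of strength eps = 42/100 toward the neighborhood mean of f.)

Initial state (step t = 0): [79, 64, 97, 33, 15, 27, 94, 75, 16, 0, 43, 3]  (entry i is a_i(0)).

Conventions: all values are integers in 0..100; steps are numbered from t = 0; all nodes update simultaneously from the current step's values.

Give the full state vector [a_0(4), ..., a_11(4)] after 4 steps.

Simulating step by step:
t=0: [79, 64, 97, 33, 15, 27, 94, 75, 16, 0, 43, 3]
t=1: [35, 23, 70, 48, 23, 47, 72, 42, 33, 71, 55, 70]
t=2: [55, 42, 39, 70, 32, 67, 33, 61, 49, 25, 68, 35]
t=3: [67, 61, 44, 23, 53, 33, 44, 27, 64, 42, 40, 52]
t=4: [22, 26, 65, 39, 63, 47, 67, 38, 40, 72, 49, 69]

Answer: [22, 26, 65, 39, 63, 47, 67, 38, 40, 72, 49, 69]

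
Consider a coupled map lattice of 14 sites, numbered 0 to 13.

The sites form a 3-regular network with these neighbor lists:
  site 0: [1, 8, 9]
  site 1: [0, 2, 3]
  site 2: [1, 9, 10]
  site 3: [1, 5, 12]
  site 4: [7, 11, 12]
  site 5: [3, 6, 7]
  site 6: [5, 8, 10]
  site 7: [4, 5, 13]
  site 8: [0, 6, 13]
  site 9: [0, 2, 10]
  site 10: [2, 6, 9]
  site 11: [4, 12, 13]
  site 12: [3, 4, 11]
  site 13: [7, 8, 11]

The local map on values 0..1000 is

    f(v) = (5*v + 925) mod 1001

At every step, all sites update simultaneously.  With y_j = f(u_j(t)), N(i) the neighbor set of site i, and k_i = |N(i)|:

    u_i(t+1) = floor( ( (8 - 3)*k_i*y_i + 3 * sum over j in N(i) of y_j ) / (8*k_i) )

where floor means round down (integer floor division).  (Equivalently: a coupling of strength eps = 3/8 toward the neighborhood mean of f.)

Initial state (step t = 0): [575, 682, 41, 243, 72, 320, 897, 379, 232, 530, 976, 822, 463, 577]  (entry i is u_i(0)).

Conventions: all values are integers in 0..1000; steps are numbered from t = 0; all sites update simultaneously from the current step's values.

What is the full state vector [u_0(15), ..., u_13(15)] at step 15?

Answer: [170, 526, 633, 529, 746, 282, 394, 622, 366, 312, 329, 642, 790, 403]

Derivation:
t=0: [575, 682, 41, 243, 72, 320, 897, 379, 232, 530, 976, 822, 463, 577]
t=1: [621, 339, 293, 222, 313, 497, 428, 713, 303, 573, 638, 184, 204, 620]
t=2: [246, 442, 432, 266, 589, 327, 158, 418, 287, 557, 224, 709, 760, 234]
t=3: [245, 143, 161, 334, 691, 471, 566, 197, 343, 476, 214, 501, 648, 162]
t=4: [289, 583, 697, 505, 422, 454, 708, 741, 603, 422, 844, 425, 275, 705]
t=5: [455, 675, 379, 445, 141, 311, 446, 475, 745, 134, 199, 126, 252, 480]
t=6: [315, 330, 737, 211, 522, 373, 350, 364, 487, 613, 769, 488, 280, 388]
t=7: [550, 618, 669, 822, 511, 791, 659, 737, 477, 850, 762, 441, 436, 722]
t=8: [481, 127, 280, 142, 402, 654, 374, 614, 369, 314, 538, 218, 143, 461]
t=9: [431, 509, 409, 569, 788, 421, 692, 788, 648, 465, 583, 233, 596, 363]
t=10: [157, 518, 798, 653, 769, 268, 366, 741, 250, 389, 722, 367, 778, 600]
t=11: [637, 545, 808, 314, 753, 360, 591, 635, 406, 811, 648, 786, 720, 770]
t=12: [388, 599, 823, 544, 612, 635, 777, 332, 814, 763, 452, 779, 579, 719]
t=13: [869, 765, 251, 630, 890, 313, 662, 563, 892, 595, 310, 799, 815, 621]
t=14: [418, 530, 375, 323, 562, 434, 312, 571, 302, 675, 458, 746, 792, 270]
t=15: [170, 526, 633, 529, 746, 282, 394, 622, 366, 312, 329, 642, 790, 403]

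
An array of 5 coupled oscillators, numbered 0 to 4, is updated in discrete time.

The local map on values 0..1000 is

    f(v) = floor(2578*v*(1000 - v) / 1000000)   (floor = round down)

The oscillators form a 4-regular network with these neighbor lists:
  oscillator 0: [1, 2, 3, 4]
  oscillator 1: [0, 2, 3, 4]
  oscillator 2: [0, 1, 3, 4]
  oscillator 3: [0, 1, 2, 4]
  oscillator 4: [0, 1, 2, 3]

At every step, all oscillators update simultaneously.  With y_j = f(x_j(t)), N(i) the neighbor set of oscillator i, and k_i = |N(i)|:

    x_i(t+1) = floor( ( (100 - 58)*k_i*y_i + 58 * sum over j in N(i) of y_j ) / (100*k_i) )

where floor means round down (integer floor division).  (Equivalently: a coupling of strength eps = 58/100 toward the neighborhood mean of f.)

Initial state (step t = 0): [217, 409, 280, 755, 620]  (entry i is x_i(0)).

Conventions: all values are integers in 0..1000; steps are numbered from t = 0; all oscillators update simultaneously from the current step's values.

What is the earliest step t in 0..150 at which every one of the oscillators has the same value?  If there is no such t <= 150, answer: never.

Answer: 3
Key observation: Synchronization is absorbing here: once all oscillators are equal they stay equal, and step 3 is the first all-equal step.

Derivation:
t=0: [217, 409, 280, 755, 620]  (not all equal)
t=1: [506, 557, 528, 517, 553]  (not all equal)
t=2: [641, 639, 640, 641, 639]  (not all equal)
t=3: [593, 593, 593, 593, 593]  (all equal)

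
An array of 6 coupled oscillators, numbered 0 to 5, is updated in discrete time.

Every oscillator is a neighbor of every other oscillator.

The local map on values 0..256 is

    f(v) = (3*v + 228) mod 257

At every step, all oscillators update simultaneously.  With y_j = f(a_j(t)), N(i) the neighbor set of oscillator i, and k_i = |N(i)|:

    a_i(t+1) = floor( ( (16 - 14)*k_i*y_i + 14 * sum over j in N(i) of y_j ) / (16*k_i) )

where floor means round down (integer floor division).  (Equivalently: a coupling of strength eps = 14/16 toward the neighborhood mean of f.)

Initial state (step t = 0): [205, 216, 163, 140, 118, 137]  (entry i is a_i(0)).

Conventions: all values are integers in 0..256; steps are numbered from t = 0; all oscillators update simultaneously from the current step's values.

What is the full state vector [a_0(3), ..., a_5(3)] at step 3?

Simulating step by step:
t=0: [205, 216, 163, 140, 118, 137]
t=1: [120, 118, 113, 117, 120, 117]
t=2: [66, 66, 67, 66, 66, 66]
t=3: [169, 169, 169, 169, 169, 169]

Answer: [169, 169, 169, 169, 169, 169]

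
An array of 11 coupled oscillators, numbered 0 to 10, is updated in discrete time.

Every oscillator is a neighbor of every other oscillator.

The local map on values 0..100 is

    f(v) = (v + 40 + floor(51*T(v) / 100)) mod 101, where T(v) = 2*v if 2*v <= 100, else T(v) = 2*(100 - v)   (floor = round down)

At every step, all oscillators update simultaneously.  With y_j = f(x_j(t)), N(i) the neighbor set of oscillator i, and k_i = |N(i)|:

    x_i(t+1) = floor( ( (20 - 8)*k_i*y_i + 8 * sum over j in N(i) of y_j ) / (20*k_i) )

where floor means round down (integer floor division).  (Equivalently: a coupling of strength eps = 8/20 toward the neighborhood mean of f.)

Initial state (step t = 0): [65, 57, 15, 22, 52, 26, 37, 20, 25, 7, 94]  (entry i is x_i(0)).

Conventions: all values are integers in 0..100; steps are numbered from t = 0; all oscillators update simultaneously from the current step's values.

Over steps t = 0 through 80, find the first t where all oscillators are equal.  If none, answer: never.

Simulating step by step:
t=0: [65, 57, 15, 22, 52, 26, 37, 20, 25, 7, 94]  (not all equal)
t=1: [47, 47, 64, 72, 47, 77, 32, 70, 75, 55, 47]  (not all equal)
t=2: [33, 33, 36, 36, 33, 36, 16, 36, 36, 36, 33]  (not all equal)
t=3: [9, 9, 12, 12, 9, 12, 46, 12, 12, 12, 9]  (not all equal)
t=4: [58, 58, 61, 61, 58, 61, 43, 61, 61, 61, 58]  (not all equal)
t=5: [38, 38, 38, 38, 38, 38, 30, 38, 38, 38, 38]  (not all equal)
t=6: [18, 18, 18, 18, 18, 18, 66, 18, 18, 18, 18]  (not all equal)
t=7: [74, 74, 74, 74, 74, 74, 53, 74, 74, 74, 74]  (not all equal)
t=8: [39, 39, 39, 39, 39, 39, 39, 39, 39, 39, 39]  (all equal)

Answer: 8
Key observation: Synchronization is absorbing here: once all oscillators are equal they stay equal, and step 8 is the first all-equal step.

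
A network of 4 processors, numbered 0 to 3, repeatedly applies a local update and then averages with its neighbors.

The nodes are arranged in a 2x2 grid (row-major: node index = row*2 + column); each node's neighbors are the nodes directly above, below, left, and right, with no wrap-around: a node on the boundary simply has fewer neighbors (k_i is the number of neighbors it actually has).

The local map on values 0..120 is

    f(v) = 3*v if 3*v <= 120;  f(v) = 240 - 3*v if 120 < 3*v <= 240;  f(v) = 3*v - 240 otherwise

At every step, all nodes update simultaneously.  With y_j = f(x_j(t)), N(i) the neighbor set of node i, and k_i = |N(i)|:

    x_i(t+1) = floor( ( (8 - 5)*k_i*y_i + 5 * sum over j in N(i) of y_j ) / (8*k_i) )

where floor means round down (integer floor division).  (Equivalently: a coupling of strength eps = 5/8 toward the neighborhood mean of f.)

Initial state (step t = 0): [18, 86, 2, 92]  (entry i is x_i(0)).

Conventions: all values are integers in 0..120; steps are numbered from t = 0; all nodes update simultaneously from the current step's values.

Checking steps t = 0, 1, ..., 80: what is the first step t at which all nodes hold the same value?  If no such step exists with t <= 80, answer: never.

Answer: 10
Key observation: Synchronization is absorbing here: once all nodes are equal they stay equal, and step 10 is the first all-equal step.

Derivation:
t=0: [18, 86, 2, 92]  (not all equal)
t=1: [27, 34, 30, 21]  (not all equal)
t=2: [90, 83, 78, 83]  (not all equal)
t=3: [15, 15, 14, 8]  (not all equal)
t=4: [44, 38, 37, 36]  (not all equal)
t=5: [110, 110, 109, 110]  (not all equal)
t=6: [89, 90, 88, 89]  (not all equal)
t=7: [27, 28, 25, 27]  (not all equal)
t=8: [80, 82, 78, 80]  (not all equal)
t=9: [3, 2, 2, 3]  (not all equal)
t=10: [7, 7, 7, 7]  (all equal)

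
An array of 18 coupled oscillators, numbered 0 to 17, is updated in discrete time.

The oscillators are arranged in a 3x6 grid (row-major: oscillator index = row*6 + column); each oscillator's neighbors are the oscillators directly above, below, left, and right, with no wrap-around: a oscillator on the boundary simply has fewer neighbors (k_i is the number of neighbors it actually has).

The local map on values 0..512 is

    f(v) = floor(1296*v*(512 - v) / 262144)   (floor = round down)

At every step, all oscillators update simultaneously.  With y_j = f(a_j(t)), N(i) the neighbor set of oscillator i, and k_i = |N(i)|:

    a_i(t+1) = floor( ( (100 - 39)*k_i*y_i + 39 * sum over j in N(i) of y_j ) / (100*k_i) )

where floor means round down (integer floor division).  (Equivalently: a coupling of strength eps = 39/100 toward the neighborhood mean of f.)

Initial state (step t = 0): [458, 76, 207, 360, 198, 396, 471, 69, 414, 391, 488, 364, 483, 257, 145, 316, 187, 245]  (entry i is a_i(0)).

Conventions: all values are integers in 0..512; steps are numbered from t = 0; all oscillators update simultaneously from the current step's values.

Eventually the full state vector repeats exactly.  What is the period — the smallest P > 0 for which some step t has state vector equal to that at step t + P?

Answer: 2
Key observation: The state at step 7, [310, 310, 309, 309, 309, 309, 310, 310, 310, 309, 310, 309, 310, 310, 309, 309, 309, 309], reappears at step 9 — and no state repeats earlier — so the cycle the system enters has period 2.

Derivation:
t=0: [458, 76, 207, 360, 198, 396, 471, 69, 414, 391, 488, 364, 483, 257, 145, 316, 187, 245]
t=1: [124, 175, 272, 275, 259, 250, 102, 168, 215, 223, 142, 241, 123, 259, 268, 290, 272, 307]
t=2: [241, 287, 317, 321, 314, 322, 224, 284, 313, 312, 283, 312, 247, 306, 321, 319, 311, 315]
t=3: [320, 317, 306, 304, 307, 304, 319, 317, 307, 308, 315, 308, 319, 312, 304, 305, 309, 306]
t=4: [303, 305, 310, 311, 310, 311, 304, 305, 310, 310, 307, 309, 304, 307, 311, 311, 309, 310]
t=5: [312, 311, 309, 309, 309, 309, 312, 311, 309, 309, 310, 309, 311, 311, 309, 309, 309, 309]
t=6: [308, 309, 309, 310, 309, 310, 308, 309, 309, 309, 309, 309, 308, 309, 309, 310, 309, 310]
t=7: [310, 310, 309, 309, 309, 309, 310, 310, 310, 309, 310, 309, 310, 310, 309, 309, 309, 309]
t=8: [309, 309, 309, 310, 309, 310, 309, 309, 309, 309, 309, 309, 309, 309, 309, 310, 309, 310]
t=9: [310, 310, 309, 309, 309, 309, 310, 310, 310, 309, 310, 309, 310, 310, 309, 309, 309, 309]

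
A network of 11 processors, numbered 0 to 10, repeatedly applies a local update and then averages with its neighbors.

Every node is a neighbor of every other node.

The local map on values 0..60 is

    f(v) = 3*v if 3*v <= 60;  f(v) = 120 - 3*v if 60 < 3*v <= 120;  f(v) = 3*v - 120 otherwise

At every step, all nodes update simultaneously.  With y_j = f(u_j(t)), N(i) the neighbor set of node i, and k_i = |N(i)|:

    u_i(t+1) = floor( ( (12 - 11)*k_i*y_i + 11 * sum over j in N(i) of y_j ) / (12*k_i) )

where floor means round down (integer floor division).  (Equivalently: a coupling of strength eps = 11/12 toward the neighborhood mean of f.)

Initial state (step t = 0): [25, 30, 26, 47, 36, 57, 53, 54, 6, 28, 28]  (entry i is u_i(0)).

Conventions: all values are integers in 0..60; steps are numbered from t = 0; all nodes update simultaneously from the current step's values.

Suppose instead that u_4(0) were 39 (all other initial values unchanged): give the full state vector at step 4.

Simulating step by step:
t=0: [25, 30, 26, 47, 39, 57, 53, 54, 6, 28, 28]
t=1: [32, 33, 32, 33, 33, 32, 32, 32, 33, 32, 32]
t=2: [22, 22, 22, 22, 22, 22, 22, 22, 22, 22, 22]
t=3: [54, 54, 54, 54, 54, 54, 54, 54, 54, 54, 54]
t=4: [42, 42, 42, 42, 42, 42, 42, 42, 42, 42, 42]

Answer: [42, 42, 42, 42, 42, 42, 42, 42, 42, 42, 42]
Key observation: This trace re-runs the system from the modified initial state.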